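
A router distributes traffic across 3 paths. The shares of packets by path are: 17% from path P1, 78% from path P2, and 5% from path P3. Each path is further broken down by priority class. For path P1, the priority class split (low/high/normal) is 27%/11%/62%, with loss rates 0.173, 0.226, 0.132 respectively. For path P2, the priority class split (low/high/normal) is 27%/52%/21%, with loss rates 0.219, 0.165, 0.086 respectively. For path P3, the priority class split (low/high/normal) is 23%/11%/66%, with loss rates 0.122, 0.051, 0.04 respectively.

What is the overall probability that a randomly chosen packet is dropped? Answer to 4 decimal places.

P(L) ≈ 0.1562

P(L|P1) = 0.27·0.173 + 0.11·0.226 + 0.62·0.132 = 0.04671 + 0.02486 + 0.08184 = 0.15341
P(L|P2) = 0.27·0.219 + 0.52·0.165 + 0.21·0.086 = 0.05913 + 0.0858 + 0.01806 = 0.16299
P(L|P3) = 0.23·0.122 + 0.11·0.051 + 0.66·0.04 = 0.02806 + 0.00561 + 0.0264 = 0.06007
Then overall,
P(L) = 0.17·0.15341 + 0.78·0.16299 + 0.05·0.06007
      = 0.0260797 + 0.1271322 + 0.0030035 = 0.1562154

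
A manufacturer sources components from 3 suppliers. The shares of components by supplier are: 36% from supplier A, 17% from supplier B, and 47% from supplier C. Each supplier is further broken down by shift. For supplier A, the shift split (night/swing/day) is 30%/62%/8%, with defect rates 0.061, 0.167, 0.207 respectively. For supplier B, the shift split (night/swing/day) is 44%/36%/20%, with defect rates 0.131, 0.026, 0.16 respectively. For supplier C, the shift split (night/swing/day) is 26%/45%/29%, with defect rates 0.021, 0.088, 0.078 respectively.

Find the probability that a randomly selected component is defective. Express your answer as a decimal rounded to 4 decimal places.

P(D|A) = 0.3·0.061 + 0.62·0.167 + 0.08·0.207 = 0.0183 + 0.10354 + 0.01656 = 0.1384
P(D|B) = 0.44·0.131 + 0.36·0.026 + 0.2·0.16 = 0.05764 + 0.00936 + 0.032 = 0.099
P(D|C) = 0.26·0.021 + 0.45·0.088 + 0.29·0.078 = 0.00546 + 0.0396 + 0.02262 = 0.06768
Then overall,
P(D) = 0.36·0.1384 + 0.17·0.099 + 0.47·0.06768
      = 0.049824 + 0.01683 + 0.0318096 = 0.0984636

P(D) ≈ 0.0985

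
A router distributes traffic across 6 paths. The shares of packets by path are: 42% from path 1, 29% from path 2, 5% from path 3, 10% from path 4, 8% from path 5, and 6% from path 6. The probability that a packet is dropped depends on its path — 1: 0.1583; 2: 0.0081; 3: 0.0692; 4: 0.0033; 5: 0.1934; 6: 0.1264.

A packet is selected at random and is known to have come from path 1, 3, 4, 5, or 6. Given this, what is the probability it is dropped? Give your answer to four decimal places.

P(L|S) ≈ 0.1315

Let S = {1, 3, 4, 5, 6}.
P(S) = 0.42 + 0.05 + 0.1 + 0.08 + 0.06 = 0.71.
P(L ∩ S) = 0.1583·0.42 + 0.0692·0.05 + 0.0033·0.1 + 0.1934·0.08 + 0.1264·0.06 = 0.066486 + 0.00346 + 0.00033 + 0.015472 + 0.007584 = 0.093332.
P(L | S) = 0.093332 / 0.71 = 0.131454…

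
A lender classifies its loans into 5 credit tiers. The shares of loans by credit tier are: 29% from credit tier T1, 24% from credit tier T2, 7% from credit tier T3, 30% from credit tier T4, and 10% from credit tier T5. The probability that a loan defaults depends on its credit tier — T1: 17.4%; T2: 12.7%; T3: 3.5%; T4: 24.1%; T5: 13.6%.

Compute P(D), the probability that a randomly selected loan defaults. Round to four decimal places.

Using total probability over the partition,
P(D) = P(D|T1)·P(T1) + P(D|T2)·P(T2) + P(D|T3)·P(T3) + P(D|T4)·P(T4) + P(D|T5)·P(T5)
      = 0.174·0.29 + 0.127·0.24 + 0.035·0.07 + 0.241·0.3 + 0.136·0.1
      = 0.05046 + 0.03048 + 0.00245 + 0.0723 + 0.0136 = 0.16929

0.1693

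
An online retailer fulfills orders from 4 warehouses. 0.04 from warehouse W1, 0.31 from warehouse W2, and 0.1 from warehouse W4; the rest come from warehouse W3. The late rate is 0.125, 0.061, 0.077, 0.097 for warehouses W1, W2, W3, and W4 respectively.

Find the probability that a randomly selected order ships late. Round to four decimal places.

P(W3) = 1 − (0.04 + 0.31 + 0.1) = 0.55.
Using total probability over the partition,
P(L) = P(L|W1)·P(W1) + P(L|W2)·P(W2) + P(L|W3)·P(W3) + P(L|W4)·P(W4)
      = 0.125·0.04 + 0.061·0.31 + 0.077·0.55 + 0.097·0.1
      = 0.005 + 0.01891 + 0.04235 + 0.0097 = 0.07596

0.0760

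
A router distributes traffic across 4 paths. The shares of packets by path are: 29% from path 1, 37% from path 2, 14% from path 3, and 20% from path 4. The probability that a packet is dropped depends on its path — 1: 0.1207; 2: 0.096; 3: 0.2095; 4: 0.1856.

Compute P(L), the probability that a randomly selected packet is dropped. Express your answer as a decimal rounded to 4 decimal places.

P(L) = P(L|1)·P(1) + P(L|2)·P(2) + P(L|3)·P(3) + P(L|4)·P(4)
      = 0.1207·0.29 + 0.096·0.37 + 0.2095·0.14 + 0.1856·0.2
      = 0.035003 + 0.03552 + 0.02933 + 0.03712 = 0.136973

P(L) ≈ 0.1370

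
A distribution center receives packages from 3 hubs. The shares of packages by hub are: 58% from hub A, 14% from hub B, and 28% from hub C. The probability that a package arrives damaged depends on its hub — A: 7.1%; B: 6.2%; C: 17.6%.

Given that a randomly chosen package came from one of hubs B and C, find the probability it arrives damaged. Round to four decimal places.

0.1380

Let S = {B, C}.
P(S) = 0.14 + 0.28 = 0.42.
P(D ∩ S) = 0.062·0.14 + 0.176·0.28 = 0.00868 + 0.04928 = 0.05796.
P(D | S) = 0.05796 / 0.42 = 0.138000…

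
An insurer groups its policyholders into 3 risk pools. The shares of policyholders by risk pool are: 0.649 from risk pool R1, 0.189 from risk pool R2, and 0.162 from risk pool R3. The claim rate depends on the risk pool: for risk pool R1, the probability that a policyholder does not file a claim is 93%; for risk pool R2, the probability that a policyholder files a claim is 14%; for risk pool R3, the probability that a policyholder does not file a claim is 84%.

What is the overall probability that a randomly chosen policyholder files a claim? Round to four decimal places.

P(C) ≈ 0.0978

P(C|R1) = 1 − 0.93 = 0.07.
P(C|R3) = 1 − 0.84 = 0.16.
By the law of total probability,
P(C) = P(C|R1)·P(R1) + P(C|R2)·P(R2) + P(C|R3)·P(R3)
      = 0.07·0.649 + 0.14·0.189 + 0.16·0.162
      = 0.04543 + 0.02646 + 0.02592 = 0.09781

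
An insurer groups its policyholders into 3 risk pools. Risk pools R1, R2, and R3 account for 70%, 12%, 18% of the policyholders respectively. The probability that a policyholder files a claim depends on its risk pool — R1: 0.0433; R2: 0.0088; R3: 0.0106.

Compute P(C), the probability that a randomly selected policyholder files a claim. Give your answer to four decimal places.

P(C) ≈ 0.0333

By the law of total probability,
P(C) = P(C|R1)·P(R1) + P(C|R2)·P(R2) + P(C|R3)·P(R3)
      = 0.0433·0.7 + 0.0088·0.12 + 0.0106·0.18
      = 0.03031 + 0.001056 + 0.001908 = 0.033274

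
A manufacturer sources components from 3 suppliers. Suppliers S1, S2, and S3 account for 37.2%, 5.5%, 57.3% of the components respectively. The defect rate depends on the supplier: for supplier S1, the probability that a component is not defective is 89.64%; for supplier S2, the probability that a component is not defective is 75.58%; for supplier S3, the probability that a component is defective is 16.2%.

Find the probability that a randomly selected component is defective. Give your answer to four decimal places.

P(D) ≈ 0.1448

P(D|S1) = 1 − 0.8964 = 0.1036.
P(D|S2) = 1 − 0.7558 = 0.2442.
P(D) = P(D|S1)·P(S1) + P(D|S2)·P(S2) + P(D|S3)·P(S3)
      = 0.1036·0.372 + 0.2442·0.055 + 0.162·0.573
      = 0.0385392 + 0.013431 + 0.092826 = 0.1447962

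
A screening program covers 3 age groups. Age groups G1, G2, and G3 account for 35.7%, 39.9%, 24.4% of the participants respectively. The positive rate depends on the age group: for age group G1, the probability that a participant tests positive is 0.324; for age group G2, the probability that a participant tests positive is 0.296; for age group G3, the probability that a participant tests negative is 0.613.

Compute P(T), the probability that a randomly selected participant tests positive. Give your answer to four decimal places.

P(T|G3) = 1 − 0.613 = 0.387.
P(T) = P(T|G1)·P(G1) + P(T|G2)·P(G2) + P(T|G3)·P(G3)
      = 0.324·0.357 + 0.296·0.399 + 0.387·0.244
      = 0.115668 + 0.118104 + 0.094428 = 0.3282

0.3282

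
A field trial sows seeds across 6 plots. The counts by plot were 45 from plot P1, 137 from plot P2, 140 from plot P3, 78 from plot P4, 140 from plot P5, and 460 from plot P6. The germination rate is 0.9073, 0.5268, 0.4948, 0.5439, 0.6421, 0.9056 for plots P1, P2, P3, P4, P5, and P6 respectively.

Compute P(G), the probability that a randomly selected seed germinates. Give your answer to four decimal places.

P(G) ≈ 0.7312

Total: 45 + 137 + 140 + 78 + 140 + 460 = 1000.
P(P1) = 45/1000 = 0.045. P(P2) = 137/1000 = 0.137. P(P3) = 140/1000 = 0.14. P(P4) = 78/1000 = 0.078. P(P5) = 140/1000 = 0.14. P(P6) = 460/1000 = 0.46.
By the law of total probability,
P(G) = P(G|P1)·P(P1) + P(G|P2)·P(P2) + P(G|P3)·P(P3) + P(G|P4)·P(P4) + P(G|P5)·P(P5) + P(G|P6)·P(P6)
      = 0.9073·0.045 + 0.5268·0.137 + 0.4948·0.14 + 0.5439·0.078 + 0.6421·0.14 + 0.9056·0.46
      = 0.0408285 + 0.0721716 + 0.069272 + 0.0424242 + 0.089894 + 0.416576 = 0.7311663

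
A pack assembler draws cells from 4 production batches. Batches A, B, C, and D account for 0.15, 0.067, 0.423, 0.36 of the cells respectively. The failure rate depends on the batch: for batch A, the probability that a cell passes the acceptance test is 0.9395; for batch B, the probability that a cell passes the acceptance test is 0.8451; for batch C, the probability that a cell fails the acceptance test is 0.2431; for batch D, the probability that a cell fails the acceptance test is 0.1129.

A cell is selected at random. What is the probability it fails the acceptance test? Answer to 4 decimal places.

P(F) ≈ 0.1629

P(F|A) = 1 − 0.9395 = 0.0605.
P(F|B) = 1 − 0.8451 = 0.1549.
P(F) = P(F|A)·P(A) + P(F|B)·P(B) + P(F|C)·P(C) + P(F|D)·P(D)
      = 0.0605·0.15 + 0.1549·0.067 + 0.2431·0.423 + 0.1129·0.36
      = 0.009075 + 0.0103783 + 0.1028313 + 0.040644 = 0.1629286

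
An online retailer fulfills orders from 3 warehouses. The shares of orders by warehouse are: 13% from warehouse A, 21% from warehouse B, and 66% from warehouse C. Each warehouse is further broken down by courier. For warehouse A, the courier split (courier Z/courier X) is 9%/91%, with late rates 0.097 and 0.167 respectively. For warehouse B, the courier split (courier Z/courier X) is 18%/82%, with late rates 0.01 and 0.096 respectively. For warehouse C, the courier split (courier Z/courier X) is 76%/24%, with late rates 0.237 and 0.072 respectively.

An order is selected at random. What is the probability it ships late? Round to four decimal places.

0.1681

P(L|A) = 0.09·0.097 + 0.91·0.167 = 0.00873 + 0.15197 = 0.1607
P(L|B) = 0.18·0.01 + 0.82·0.096 = 0.0018 + 0.07872 = 0.08052
P(L|C) = 0.76·0.237 + 0.24·0.072 = 0.18012 + 0.01728 = 0.1974
By total probability over the outer partition,
P(L) = 0.13·0.1607 + 0.21·0.08052 + 0.66·0.1974
      = 0.020891 + 0.0169092 + 0.130284 = 0.1680842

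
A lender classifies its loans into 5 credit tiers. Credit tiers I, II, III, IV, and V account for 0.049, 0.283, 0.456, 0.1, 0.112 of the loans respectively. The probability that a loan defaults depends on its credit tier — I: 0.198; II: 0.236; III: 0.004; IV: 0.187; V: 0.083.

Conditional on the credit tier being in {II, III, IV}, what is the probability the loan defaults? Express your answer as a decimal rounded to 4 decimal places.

P(D|S) ≈ 0.1041

Let S = {II, III, IV}.
P(S) = 0.283 + 0.456 + 0.1 = 0.839.
P(D ∩ S) = 0.236·0.283 + 0.004·0.456 + 0.187·0.1 = 0.066788 + 0.001824 + 0.0187 = 0.087312.
P(D | S) = 0.087312 / 0.839 = 0.104067…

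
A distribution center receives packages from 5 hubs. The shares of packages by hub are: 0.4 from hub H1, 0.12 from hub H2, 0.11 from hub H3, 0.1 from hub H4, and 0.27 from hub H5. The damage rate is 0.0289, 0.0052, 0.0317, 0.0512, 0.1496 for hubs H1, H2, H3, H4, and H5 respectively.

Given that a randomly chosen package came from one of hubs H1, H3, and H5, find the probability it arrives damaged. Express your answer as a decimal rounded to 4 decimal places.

Let S = {H1, H3, H5}.
P(S) = 0.4 + 0.11 + 0.27 = 0.78.
P(D ∩ S) = 0.0289·0.4 + 0.0317·0.11 + 0.1496·0.27 = 0.01156 + 0.003487 + 0.040392 = 0.055439.
P(D | S) = 0.055439 / 0.78 = 0.071076…

0.0711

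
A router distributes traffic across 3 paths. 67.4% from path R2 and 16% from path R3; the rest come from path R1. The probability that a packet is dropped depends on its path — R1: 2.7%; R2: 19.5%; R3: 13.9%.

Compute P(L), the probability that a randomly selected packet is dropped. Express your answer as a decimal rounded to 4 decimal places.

P(R1) = 1 − (0.674 + 0.16) = 0.166.
P(L) = P(L|R1)·P(R1) + P(L|R2)·P(R2) + P(L|R3)·P(R3)
      = 0.027·0.166 + 0.195·0.674 + 0.139·0.16
      = 0.004482 + 0.13143 + 0.02224 = 0.158152

P(L) ≈ 0.1582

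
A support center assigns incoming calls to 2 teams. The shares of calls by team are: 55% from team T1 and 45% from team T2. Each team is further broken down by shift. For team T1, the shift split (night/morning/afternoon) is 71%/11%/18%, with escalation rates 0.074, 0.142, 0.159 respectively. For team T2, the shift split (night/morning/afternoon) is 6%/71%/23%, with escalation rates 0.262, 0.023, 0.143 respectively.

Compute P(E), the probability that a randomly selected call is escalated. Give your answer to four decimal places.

P(E|T1) = 0.71·0.074 + 0.11·0.142 + 0.18·0.159 = 0.05254 + 0.01562 + 0.02862 = 0.09678
P(E|T2) = 0.06·0.262 + 0.71·0.023 + 0.23·0.143 = 0.01572 + 0.01633 + 0.03289 = 0.06494
Then overall,
P(E) = 0.55·0.09678 + 0.45·0.06494
      = 0.053229 + 0.029223 = 0.082452

0.0825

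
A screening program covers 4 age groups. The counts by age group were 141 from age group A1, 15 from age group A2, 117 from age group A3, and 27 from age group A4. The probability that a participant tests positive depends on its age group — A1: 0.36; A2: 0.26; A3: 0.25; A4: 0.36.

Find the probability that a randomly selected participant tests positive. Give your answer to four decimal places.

0.3121

Total: 141 + 15 + 117 + 27 = 300.
P(A1) = 141/300 = 0.47. P(A2) = 15/300 = 0.05. P(A3) = 117/300 = 0.39. P(A4) = 27/300 = 0.09.
Using total probability over the partition,
P(T) = P(T|A1)·P(A1) + P(T|A2)·P(A2) + P(T|A3)·P(A3) + P(T|A4)·P(A4)
      = 0.36·0.47 + 0.26·0.05 + 0.25·0.39 + 0.36·0.09
      = 0.1692 + 0.013 + 0.0975 + 0.0324 = 0.3121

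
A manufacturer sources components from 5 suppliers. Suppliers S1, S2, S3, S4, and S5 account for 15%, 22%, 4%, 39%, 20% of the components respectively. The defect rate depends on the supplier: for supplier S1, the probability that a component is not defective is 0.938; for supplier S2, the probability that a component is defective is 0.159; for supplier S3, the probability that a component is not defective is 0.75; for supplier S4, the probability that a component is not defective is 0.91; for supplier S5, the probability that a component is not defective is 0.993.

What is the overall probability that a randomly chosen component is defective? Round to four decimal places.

P(D|S1) = 1 − 0.938 = 0.062.
P(D|S3) = 1 − 0.75 = 0.25.
P(D|S4) = 1 − 0.91 = 0.09.
P(D|S5) = 1 − 0.993 = 0.007.
P(D) = P(D|S1)·P(S1) + P(D|S2)·P(S2) + P(D|S3)·P(S3) + P(D|S4)·P(S4) + P(D|S5)·P(S5)
      = 0.062·0.15 + 0.159·0.22 + 0.25·0.04 + 0.09·0.39 + 0.007·0.2
      = 0.0093 + 0.03498 + 0.01 + 0.0351 + 0.0014 = 0.09078

P(D) ≈ 0.0908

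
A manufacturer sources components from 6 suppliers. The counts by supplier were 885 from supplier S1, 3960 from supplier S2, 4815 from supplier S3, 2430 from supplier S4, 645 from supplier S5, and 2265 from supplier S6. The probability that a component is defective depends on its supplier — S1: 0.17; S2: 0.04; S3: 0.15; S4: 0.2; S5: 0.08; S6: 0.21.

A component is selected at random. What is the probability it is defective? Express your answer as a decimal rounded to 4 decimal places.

Total: 885 + 3960 + 4815 + 2430 + 645 + 2265 = 15000.
P(S1) = 885/15000 = 0.059. P(S2) = 3960/15000 = 0.264. P(S3) = 4815/15000 = 0.321. P(S4) = 2430/15000 = 0.162. P(S5) = 645/15000 = 0.043. P(S6) = 2265/15000 = 0.151.
P(D) = P(D|S1)·P(S1) + P(D|S2)·P(S2) + P(D|S3)·P(S3) + P(D|S4)·P(S4) + P(D|S5)·P(S5) + P(D|S6)·P(S6)
      = 0.17·0.059 + 0.04·0.264 + 0.15·0.321 + 0.2·0.162 + 0.08·0.043 + 0.21·0.151
      = 0.01003 + 0.01056 + 0.04815 + 0.0324 + 0.00344 + 0.03171 = 0.13629

P(D) ≈ 0.1363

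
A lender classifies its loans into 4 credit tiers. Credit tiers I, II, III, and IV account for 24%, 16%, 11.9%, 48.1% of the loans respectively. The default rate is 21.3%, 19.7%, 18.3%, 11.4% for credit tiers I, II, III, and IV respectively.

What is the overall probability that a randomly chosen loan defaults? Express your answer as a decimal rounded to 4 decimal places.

0.1593

P(D) = P(D|I)·P(I) + P(D|II)·P(II) + P(D|III)·P(III) + P(D|IV)·P(IV)
      = 0.213·0.24 + 0.197·0.16 + 0.183·0.119 + 0.114·0.481
      = 0.05112 + 0.03152 + 0.021777 + 0.054834 = 0.159251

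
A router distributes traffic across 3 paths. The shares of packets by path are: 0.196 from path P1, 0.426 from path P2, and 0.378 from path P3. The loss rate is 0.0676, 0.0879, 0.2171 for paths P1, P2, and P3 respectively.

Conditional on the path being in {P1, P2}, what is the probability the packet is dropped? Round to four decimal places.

Let S = {P1, P2}.
P(S) = 0.196 + 0.426 = 0.622.
P(L ∩ S) = 0.0676·0.196 + 0.0879·0.426 = 0.0132496 + 0.0374454 = 0.050695.
P(L | S) = 0.050695 / 0.622 = 0.081503…

0.0815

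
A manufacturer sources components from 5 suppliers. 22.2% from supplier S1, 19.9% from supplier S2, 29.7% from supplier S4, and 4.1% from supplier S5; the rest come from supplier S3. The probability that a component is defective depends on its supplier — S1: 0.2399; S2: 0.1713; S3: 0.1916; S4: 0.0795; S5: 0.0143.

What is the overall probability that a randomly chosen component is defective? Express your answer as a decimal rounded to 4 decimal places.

P(S3) = 1 − (0.222 + 0.199 + 0.297 + 0.041) = 0.241.
P(D) = P(D|S1)·P(S1) + P(D|S2)·P(S2) + P(D|S3)·P(S3) + P(D|S4)·P(S4) + P(D|S5)·P(S5)
      = 0.2399·0.222 + 0.1713·0.199 + 0.1916·0.241 + 0.0795·0.297 + 0.0143·0.041
      = 0.0532578 + 0.0340887 + 0.0461756 + 0.0236115 + 0.0005863 = 0.1577199

P(D) ≈ 0.1577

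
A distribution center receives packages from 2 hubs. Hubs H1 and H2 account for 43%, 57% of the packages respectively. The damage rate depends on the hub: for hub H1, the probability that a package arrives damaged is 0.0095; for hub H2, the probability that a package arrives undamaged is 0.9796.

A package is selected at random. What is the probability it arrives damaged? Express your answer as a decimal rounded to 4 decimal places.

P(D) ≈ 0.0157

P(D|H2) = 1 − 0.9796 = 0.0204.
P(D) = P(D|H1)·P(H1) + P(D|H2)·P(H2)
      = 0.0095·0.43 + 0.0204·0.57
      = 0.004085 + 0.011628 = 0.015713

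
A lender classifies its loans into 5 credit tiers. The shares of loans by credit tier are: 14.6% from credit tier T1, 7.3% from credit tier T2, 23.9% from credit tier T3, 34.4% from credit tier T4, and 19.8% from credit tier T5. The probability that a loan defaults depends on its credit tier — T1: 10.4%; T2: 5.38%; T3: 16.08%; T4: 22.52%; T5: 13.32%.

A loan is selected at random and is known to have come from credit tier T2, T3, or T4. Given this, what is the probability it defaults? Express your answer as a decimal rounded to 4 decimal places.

Let S = {T2, T3, T4}.
P(S) = 0.073 + 0.239 + 0.344 = 0.656.
P(D ∩ S) = 0.0538·0.073 + 0.1608·0.239 + 0.2252·0.344 = 0.0039274 + 0.0384312 + 0.0774688 = 0.1198274.
P(D | S) = 0.1198274 / 0.656 = 0.182664…

0.1827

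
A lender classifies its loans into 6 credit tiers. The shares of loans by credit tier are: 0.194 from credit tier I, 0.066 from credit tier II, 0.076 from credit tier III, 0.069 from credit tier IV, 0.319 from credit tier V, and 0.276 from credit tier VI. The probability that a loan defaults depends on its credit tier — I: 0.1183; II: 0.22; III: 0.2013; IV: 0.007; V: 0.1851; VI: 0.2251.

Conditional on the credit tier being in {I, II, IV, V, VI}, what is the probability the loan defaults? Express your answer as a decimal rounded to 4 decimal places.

Let S = {I, II, IV, V, VI}.
P(S) = 0.194 + 0.066 + 0.069 + 0.319 + 0.276 = 0.924.
P(D ∩ S) = 0.1183·0.194 + 0.22·0.066 + 0.007·0.069 + 0.1851·0.319 + 0.2251·0.276 = 0.0229502 + 0.01452 + 0.000483 + 0.0590469 + 0.0621276 = 0.1591277.
P(D | S) = 0.1591277 / 0.924 = 0.172216…

P(D|S) ≈ 0.1722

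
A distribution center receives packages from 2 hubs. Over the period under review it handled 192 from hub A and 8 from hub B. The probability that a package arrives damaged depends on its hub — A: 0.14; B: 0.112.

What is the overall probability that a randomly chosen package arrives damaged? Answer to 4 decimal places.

Total: 192 + 8 = 200.
P(A) = 192/200 = 0.96. P(B) = 8/200 = 0.04.
Summing over the partition,
P(D) = P(D|A)·P(A) + P(D|B)·P(B)
      = 0.14·0.96 + 0.112·0.04
      = 0.1344 + 0.00448 = 0.13888

P(D) ≈ 0.1389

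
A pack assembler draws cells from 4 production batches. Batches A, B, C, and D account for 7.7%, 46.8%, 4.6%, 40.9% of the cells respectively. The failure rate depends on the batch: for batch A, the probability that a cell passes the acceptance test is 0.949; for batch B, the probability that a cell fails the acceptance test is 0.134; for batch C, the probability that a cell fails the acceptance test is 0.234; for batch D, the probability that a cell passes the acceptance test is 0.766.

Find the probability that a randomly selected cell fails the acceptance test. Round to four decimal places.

P(F|A) = 1 − 0.949 = 0.051.
P(F|D) = 1 − 0.766 = 0.234.
P(F) = P(F|A)·P(A) + P(F|B)·P(B) + P(F|C)·P(C) + P(F|D)·P(D)
      = 0.051·0.077 + 0.134·0.468 + 0.234·0.046 + 0.234·0.409
      = 0.003927 + 0.062712 + 0.010764 + 0.095706 = 0.173109

0.1731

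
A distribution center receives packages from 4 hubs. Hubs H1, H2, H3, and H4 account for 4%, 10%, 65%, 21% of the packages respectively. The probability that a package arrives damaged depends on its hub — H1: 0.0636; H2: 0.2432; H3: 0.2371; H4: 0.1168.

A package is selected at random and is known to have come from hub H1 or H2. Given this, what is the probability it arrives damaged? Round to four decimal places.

Let S = {H1, H2}.
P(S) = 0.04 + 0.1 = 0.14.
P(D ∩ S) = 0.0636·0.04 + 0.2432·0.1 = 0.002544 + 0.02432 = 0.026864.
P(D | S) = 0.026864 / 0.14 = 0.191886…

0.1919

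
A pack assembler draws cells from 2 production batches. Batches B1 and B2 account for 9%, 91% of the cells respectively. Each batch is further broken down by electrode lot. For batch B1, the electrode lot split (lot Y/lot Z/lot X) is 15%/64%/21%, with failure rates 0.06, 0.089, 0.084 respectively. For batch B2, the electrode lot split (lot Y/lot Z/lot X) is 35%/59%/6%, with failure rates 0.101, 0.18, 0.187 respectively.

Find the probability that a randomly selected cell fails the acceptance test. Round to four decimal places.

P(F|B1) = 0.15·0.06 + 0.64·0.089 + 0.21·0.084 = 0.009 + 0.05696 + 0.01764 = 0.0836
P(F|B2) = 0.35·0.101 + 0.59·0.18 + 0.06·0.187 = 0.03535 + 0.1062 + 0.01122 = 0.15277
Then overall,
P(F) = 0.09·0.0836 + 0.91·0.15277
      = 0.007524 + 0.1390207 = 0.1465447

P(F) ≈ 0.1465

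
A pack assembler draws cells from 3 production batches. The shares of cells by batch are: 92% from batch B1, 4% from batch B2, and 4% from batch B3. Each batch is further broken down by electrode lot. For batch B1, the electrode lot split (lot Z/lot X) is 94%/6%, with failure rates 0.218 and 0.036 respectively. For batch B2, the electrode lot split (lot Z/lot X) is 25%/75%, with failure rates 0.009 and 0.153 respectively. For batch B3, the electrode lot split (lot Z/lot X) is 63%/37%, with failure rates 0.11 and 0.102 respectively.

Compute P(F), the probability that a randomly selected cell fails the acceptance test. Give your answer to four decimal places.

P(F|B1) = 0.94·0.218 + 0.06·0.036 = 0.20492 + 0.00216 = 0.20708
P(F|B2) = 0.25·0.009 + 0.75·0.153 = 0.00225 + 0.11475 = 0.117
P(F|B3) = 0.63·0.11 + 0.37·0.102 = 0.0693 + 0.03774 = 0.10704
By total probability over the outer partition,
P(F) = 0.92·0.20708 + 0.04·0.117 + 0.04·0.10704
      = 0.1905136 + 0.00468 + 0.0042816 = 0.1994752

P(F) ≈ 0.1995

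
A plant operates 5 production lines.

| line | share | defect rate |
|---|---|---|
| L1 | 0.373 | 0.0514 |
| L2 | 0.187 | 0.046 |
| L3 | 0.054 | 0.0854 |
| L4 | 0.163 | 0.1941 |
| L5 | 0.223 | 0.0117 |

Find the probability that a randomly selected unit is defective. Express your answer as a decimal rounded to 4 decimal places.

P(D) ≈ 0.0666

P(D) = P(D|L1)·P(L1) + P(D|L2)·P(L2) + P(D|L3)·P(L3) + P(D|L4)·P(L4) + P(D|L5)·P(L5)
      = 0.0514·0.373 + 0.046·0.187 + 0.0854·0.054 + 0.1941·0.163 + 0.0117·0.223
      = 0.0191722 + 0.008602 + 0.0046116 + 0.0316383 + 0.0026091 = 0.0666332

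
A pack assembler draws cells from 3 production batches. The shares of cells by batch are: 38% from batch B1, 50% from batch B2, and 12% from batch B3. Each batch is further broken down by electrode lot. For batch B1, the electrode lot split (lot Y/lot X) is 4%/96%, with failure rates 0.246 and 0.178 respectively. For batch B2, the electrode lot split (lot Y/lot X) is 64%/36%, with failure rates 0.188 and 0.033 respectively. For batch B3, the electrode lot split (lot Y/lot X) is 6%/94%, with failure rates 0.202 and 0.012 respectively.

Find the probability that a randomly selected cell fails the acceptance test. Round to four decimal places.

0.1376

P(F|B1) = 0.04·0.246 + 0.96·0.178 = 0.00984 + 0.17088 = 0.18072
P(F|B2) = 0.64·0.188 + 0.36·0.033 = 0.12032 + 0.01188 = 0.1322
P(F|B3) = 0.06·0.202 + 0.94·0.012 = 0.01212 + 0.01128 = 0.0234
By total probability over the outer partition,
P(F) = 0.38·0.18072 + 0.5·0.1322 + 0.12·0.0234
      = 0.0686736 + 0.0661 + 0.002808 = 0.1375816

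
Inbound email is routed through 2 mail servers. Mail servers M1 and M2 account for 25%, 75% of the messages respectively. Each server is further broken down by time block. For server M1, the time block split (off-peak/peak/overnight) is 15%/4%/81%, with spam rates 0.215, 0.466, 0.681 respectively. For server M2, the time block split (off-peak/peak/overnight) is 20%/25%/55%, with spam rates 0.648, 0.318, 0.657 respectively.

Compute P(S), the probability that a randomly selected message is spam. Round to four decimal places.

0.5785

P(S|M1) = 0.15·0.215 + 0.04·0.466 + 0.81·0.681 = 0.03225 + 0.01864 + 0.55161 = 0.6025
P(S|M2) = 0.2·0.648 + 0.25·0.318 + 0.55·0.657 = 0.1296 + 0.0795 + 0.36135 = 0.57045
By total probability over the outer partition,
P(S) = 0.25·0.6025 + 0.75·0.57045
      = 0.150625 + 0.4278375 = 0.5784625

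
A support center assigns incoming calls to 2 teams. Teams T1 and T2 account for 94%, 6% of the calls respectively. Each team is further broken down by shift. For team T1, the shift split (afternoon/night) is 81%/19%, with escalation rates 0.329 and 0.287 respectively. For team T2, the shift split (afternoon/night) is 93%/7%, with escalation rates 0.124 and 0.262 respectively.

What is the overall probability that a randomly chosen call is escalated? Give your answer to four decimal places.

P(E|T1) = 0.81·0.329 + 0.19·0.287 = 0.26649 + 0.05453 = 0.32102
P(E|T2) = 0.93·0.124 + 0.07·0.262 = 0.11532 + 0.01834 = 0.13366
Then overall,
P(E) = 0.94·0.32102 + 0.06·0.13366
      = 0.3017588 + 0.0080196 = 0.3097784

0.3098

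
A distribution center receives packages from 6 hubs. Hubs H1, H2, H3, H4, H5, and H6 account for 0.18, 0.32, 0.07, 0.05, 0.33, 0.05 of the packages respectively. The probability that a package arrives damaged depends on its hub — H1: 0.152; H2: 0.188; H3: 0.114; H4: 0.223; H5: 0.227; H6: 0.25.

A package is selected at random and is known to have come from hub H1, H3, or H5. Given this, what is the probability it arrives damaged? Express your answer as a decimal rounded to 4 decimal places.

Let S = {H1, H3, H5}.
P(S) = 0.18 + 0.07 + 0.33 = 0.58.
P(D ∩ S) = 0.152·0.18 + 0.114·0.07 + 0.227·0.33 = 0.02736 + 0.00798 + 0.07491 = 0.11025.
P(D | S) = 0.11025 / 0.58 = 0.190086…

0.1901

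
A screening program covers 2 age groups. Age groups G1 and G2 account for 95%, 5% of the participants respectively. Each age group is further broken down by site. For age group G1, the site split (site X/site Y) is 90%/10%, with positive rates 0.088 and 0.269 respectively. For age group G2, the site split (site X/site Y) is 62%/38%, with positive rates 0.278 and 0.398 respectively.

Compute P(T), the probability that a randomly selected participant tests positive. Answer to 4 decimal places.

P(T) ≈ 0.1170

P(T|G1) = 0.9·0.088 + 0.1·0.269 = 0.0792 + 0.0269 = 0.1061
P(T|G2) = 0.62·0.278 + 0.38·0.398 = 0.17236 + 0.15124 = 0.3236
Then overall,
P(T) = 0.95·0.1061 + 0.05·0.3236
      = 0.100795 + 0.01618 = 0.116975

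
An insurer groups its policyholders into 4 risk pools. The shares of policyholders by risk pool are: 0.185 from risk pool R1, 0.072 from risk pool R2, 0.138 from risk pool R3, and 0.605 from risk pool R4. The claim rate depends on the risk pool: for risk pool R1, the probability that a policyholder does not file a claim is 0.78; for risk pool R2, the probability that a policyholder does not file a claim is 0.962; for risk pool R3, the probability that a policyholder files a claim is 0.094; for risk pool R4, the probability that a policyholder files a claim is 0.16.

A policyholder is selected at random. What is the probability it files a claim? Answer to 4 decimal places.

P(C|R1) = 1 − 0.78 = 0.22.
P(C|R2) = 1 − 0.962 = 0.038.
P(C) = P(C|R1)·P(R1) + P(C|R2)·P(R2) + P(C|R3)·P(R3) + P(C|R4)·P(R4)
      = 0.22·0.185 + 0.038·0.072 + 0.094·0.138 + 0.16·0.605
      = 0.0407 + 0.002736 + 0.012972 + 0.0968 = 0.153208

P(C) ≈ 0.1532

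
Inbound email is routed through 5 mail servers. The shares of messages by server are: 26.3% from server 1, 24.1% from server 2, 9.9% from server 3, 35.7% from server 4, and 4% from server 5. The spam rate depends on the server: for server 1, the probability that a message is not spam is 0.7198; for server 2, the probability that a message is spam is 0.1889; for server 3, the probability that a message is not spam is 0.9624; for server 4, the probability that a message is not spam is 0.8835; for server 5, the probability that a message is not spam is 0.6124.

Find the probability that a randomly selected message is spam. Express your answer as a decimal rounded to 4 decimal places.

P(S|1) = 1 − 0.7198 = 0.2802.
P(S|3) = 1 − 0.9624 = 0.0376.
P(S|4) = 1 − 0.8835 = 0.1165.
P(S|5) = 1 − 0.6124 = 0.3876.
P(S) = P(S|1)·P(1) + P(S|2)·P(2) + P(S|3)·P(3) + P(S|4)·P(4) + P(S|5)·P(5)
      = 0.2802·0.263 + 0.1889·0.241 + 0.0376·0.099 + 0.1165·0.357 + 0.3876·0.04
      = 0.0736926 + 0.0455249 + 0.0037224 + 0.0415905 + 0.015504 = 0.1800344

0.1800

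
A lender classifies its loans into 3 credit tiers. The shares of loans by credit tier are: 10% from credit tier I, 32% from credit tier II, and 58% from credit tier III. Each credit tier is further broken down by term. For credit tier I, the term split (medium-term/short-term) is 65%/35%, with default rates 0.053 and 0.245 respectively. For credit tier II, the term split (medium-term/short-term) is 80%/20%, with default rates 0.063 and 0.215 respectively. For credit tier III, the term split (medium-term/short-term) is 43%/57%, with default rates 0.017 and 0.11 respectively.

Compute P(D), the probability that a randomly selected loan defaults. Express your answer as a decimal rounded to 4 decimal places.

P(D|I) = 0.65·0.053 + 0.35·0.245 = 0.03445 + 0.08575 = 0.1202
P(D|II) = 0.8·0.063 + 0.2·0.215 = 0.0504 + 0.043 = 0.0934
P(D|III) = 0.43·0.017 + 0.57·0.11 = 0.00731 + 0.0627 = 0.07001
Then overall,
P(D) = 0.1·0.1202 + 0.32·0.0934 + 0.58·0.07001
      = 0.01202 + 0.029888 + 0.0406058 = 0.0825138

P(D) ≈ 0.0825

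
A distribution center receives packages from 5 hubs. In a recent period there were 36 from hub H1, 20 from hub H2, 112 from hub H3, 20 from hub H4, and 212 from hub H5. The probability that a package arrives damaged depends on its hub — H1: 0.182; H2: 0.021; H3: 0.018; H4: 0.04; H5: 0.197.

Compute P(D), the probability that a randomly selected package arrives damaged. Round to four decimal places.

0.1289

Total: 36 + 20 + 112 + 20 + 212 = 400.
P(H1) = 36/400 = 0.09. P(H2) = 20/400 = 0.05. P(H3) = 112/400 = 0.28. P(H4) = 20/400 = 0.05. P(H5) = 212/400 = 0.53.
Using total probability over the partition,
P(D) = P(D|H1)·P(H1) + P(D|H2)·P(H2) + P(D|H3)·P(H3) + P(D|H4)·P(H4) + P(D|H5)·P(H5)
      = 0.182·0.09 + 0.021·0.05 + 0.018·0.28 + 0.04·0.05 + 0.197·0.53
      = 0.01638 + 0.00105 + 0.00504 + 0.002 + 0.10441 = 0.12888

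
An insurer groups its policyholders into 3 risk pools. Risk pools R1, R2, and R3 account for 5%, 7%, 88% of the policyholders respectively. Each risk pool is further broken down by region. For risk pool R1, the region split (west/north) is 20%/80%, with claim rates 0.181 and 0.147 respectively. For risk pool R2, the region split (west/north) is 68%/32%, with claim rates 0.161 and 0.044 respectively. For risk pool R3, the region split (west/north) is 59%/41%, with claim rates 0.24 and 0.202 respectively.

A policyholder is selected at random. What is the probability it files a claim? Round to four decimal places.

P(C) ≈ 0.2138

P(C|R1) = 0.2·0.181 + 0.8·0.147 = 0.0362 + 0.1176 = 0.1538
P(C|R2) = 0.68·0.161 + 0.32·0.044 = 0.10948 + 0.01408 = 0.12356
P(C|R3) = 0.59·0.24 + 0.41·0.202 = 0.1416 + 0.08282 = 0.22442
By total probability over the outer partition,
P(C) = 0.05·0.1538 + 0.07·0.12356 + 0.88·0.22442
      = 0.00769 + 0.0086492 + 0.1974896 = 0.2138288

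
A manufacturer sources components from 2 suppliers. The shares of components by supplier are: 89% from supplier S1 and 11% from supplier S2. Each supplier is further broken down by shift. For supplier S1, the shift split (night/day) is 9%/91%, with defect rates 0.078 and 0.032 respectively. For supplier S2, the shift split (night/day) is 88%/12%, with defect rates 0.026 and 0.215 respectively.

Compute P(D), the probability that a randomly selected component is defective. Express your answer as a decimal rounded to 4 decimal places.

P(D) ≈ 0.0375

P(D|S1) = 0.09·0.078 + 0.91·0.032 = 0.00702 + 0.02912 = 0.03614
P(D|S2) = 0.88·0.026 + 0.12·0.215 = 0.02288 + 0.0258 = 0.04868
Then overall,
P(D) = 0.89·0.03614 + 0.11·0.04868
      = 0.0321646 + 0.0053548 = 0.0375194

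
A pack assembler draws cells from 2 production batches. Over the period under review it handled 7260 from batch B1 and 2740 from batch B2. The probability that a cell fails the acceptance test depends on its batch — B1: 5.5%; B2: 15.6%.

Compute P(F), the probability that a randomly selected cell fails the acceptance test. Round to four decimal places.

Total: 7260 + 2740 = 10000.
P(B1) = 7260/10000 = 0.726. P(B2) = 2740/10000 = 0.274.
P(F) = P(F|B1)·P(B1) + P(F|B2)·P(B2)
      = 0.055·0.726 + 0.156·0.274
      = 0.03993 + 0.042744 = 0.082674

0.0827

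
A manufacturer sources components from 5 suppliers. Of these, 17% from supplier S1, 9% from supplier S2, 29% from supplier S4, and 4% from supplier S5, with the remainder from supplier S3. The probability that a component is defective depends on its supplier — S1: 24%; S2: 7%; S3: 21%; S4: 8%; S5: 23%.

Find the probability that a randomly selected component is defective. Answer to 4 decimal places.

P(D) ≈ 0.1656

P(S3) = 1 − (0.17 + 0.09 + 0.29 + 0.04) = 0.41.
P(D) = P(D|S1)·P(S1) + P(D|S2)·P(S2) + P(D|S3)·P(S3) + P(D|S4)·P(S4) + P(D|S5)·P(S5)
      = 0.24·0.17 + 0.07·0.09 + 0.21·0.41 + 0.08·0.29 + 0.23·0.04
      = 0.0408 + 0.0063 + 0.0861 + 0.0232 + 0.0092 = 0.1656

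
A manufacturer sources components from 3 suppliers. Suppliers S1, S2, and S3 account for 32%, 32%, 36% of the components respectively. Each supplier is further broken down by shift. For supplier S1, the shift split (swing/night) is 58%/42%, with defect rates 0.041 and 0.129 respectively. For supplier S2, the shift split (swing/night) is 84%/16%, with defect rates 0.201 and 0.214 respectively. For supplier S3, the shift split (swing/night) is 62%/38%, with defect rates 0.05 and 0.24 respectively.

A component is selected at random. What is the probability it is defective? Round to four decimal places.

0.1339

P(D|S1) = 0.58·0.041 + 0.42·0.129 = 0.02378 + 0.05418 = 0.07796
P(D|S2) = 0.84·0.201 + 0.16·0.214 = 0.16884 + 0.03424 = 0.20308
P(D|S3) = 0.62·0.05 + 0.38·0.24 = 0.031 + 0.0912 = 0.1222
Then overall,
P(D) = 0.32·0.07796 + 0.32·0.20308 + 0.36·0.1222
      = 0.0249472 + 0.0649856 + 0.043992 = 0.1339248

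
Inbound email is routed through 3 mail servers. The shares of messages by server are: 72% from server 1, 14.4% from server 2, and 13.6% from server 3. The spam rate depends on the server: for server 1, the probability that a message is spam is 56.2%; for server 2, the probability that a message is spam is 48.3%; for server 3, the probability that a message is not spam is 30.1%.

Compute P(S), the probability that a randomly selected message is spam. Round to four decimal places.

P(S|3) = 1 − 0.301 = 0.699.
P(S) = P(S|1)·P(1) + P(S|2)·P(2) + P(S|3)·P(3)
      = 0.562·0.72 + 0.483·0.144 + 0.699·0.136
      = 0.40464 + 0.069552 + 0.095064 = 0.569256

0.5693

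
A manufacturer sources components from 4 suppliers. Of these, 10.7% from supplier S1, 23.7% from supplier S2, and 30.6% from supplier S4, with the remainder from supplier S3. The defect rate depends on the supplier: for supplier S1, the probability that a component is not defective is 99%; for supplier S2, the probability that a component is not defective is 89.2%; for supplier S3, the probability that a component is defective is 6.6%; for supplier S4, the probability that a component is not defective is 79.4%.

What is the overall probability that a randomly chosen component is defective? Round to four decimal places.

0.1128

P(S3) = 1 − (0.107 + 0.237 + 0.306) = 0.35.
P(D|S1) = 1 − 0.99 = 0.01.
P(D|S2) = 1 − 0.892 = 0.108.
P(D|S4) = 1 − 0.794 = 0.206.
Summing over the partition,
P(D) = P(D|S1)·P(S1) + P(D|S2)·P(S2) + P(D|S3)·P(S3) + P(D|S4)·P(S4)
      = 0.01·0.107 + 0.108·0.237 + 0.066·0.35 + 0.206·0.306
      = 0.00107 + 0.025596 + 0.0231 + 0.063036 = 0.112802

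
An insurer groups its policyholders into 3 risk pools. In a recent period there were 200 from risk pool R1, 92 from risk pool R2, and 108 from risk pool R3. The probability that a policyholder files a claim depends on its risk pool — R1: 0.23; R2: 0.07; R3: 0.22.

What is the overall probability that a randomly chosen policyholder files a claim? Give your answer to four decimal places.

Total: 200 + 92 + 108 = 400.
P(R1) = 200/400 = 0.5. P(R2) = 92/400 = 0.23. P(R3) = 108/400 = 0.27.
P(C) = P(C|R1)·P(R1) + P(C|R2)·P(R2) + P(C|R3)·P(R3)
      = 0.23·0.5 + 0.07·0.23 + 0.22·0.27
      = 0.115 + 0.0161 + 0.0594 = 0.1905

P(C) ≈ 0.1905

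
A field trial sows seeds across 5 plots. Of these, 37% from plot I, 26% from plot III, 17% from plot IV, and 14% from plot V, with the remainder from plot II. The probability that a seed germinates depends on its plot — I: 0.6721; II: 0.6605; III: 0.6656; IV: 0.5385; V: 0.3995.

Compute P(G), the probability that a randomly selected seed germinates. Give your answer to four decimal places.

P(II) = 1 − (0.37 + 0.26 + 0.17 + 0.14) = 0.06.
P(G) = P(G|I)·P(I) + P(G|II)·P(II) + P(G|III)·P(III) + P(G|IV)·P(IV) + P(G|V)·P(V)
      = 0.6721·0.37 + 0.6605·0.06 + 0.6656·0.26 + 0.5385·0.17 + 0.3995·0.14
      = 0.248677 + 0.03963 + 0.173056 + 0.091545 + 0.05593 = 0.608838

0.6088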